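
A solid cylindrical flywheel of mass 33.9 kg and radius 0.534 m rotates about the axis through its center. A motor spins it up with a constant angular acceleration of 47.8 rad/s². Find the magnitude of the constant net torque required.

τ ≈ 231 N·m

I = ½MR² = (1/2)(33.9)(0.534)² = 4.833 kg·m².
τ = Iα = (4.833)(47.80) = 231.0 N·m.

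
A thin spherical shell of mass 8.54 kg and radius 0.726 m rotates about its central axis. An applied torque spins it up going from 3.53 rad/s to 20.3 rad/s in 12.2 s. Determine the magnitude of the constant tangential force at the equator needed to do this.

F ≈ 5.68 N

I = (2/3)MR² = (2/3)(8.54)(0.726)² = 3.001 kg·m².
α = Δω/Δt = (20.3 − 3.53)/12.2 = 1.375 rad/s².
The required torque is τ = Iα = (3.001)(1.375) = 4.125 N·m.
A tangential force at the equator gives τ = FR, so F = τ/R = 4.125/0.726 = 5.682 N.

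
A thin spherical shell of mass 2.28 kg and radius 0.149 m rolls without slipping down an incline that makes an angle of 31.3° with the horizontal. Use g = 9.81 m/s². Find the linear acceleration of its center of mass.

Translation along the incline: Mg sinθ − f = Ma.
Rotation about the center: fR = Iα with I = (2/3)MR². No-slip gives a = αR, so f = (I/R²)a = (2/3)M a.
Substituting: Mg sinθ = (1 + 0.6667)Ma, so a = g sinθ/(1 + 0.6667) = (9.81) sin 31.3° / 1.667 = 3.058 m/s².

a ≈ 3.06 m/s²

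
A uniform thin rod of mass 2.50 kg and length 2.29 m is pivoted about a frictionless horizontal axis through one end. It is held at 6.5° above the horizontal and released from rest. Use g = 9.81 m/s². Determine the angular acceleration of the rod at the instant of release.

About the pivot, I = (1/3)ML² = (1/3)(2.50)(2.29)² = 4.370 kg·m².
The weight acts at the center, a distance L/2 = 1.145 m from the pivot; τ = Mg(L/2) cos 6.5° = 27.90 N·m.
α = τ/I = 27.90/4.370 = 6.384 rad/s².
(Equivalently α = (3g/(2L)) cos 6.5° = 6.384 rad/s².)

α ≈ 6.38 rad/s²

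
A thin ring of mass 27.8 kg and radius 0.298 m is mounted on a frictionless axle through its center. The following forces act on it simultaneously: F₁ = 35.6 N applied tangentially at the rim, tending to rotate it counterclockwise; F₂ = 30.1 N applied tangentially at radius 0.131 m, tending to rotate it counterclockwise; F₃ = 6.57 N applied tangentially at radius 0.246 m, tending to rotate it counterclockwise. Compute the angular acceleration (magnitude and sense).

I = MR² = (27.8)(0.298)² = 2.469 kg·m².
Taking counterclockwise as positive: τ₁ = +(35.6)(0.298) = +10.61 N·m; τ₂ = +(30.1)(0.131) = +3.943 N·m; τ₃ = +(6.57)(0.246) = +1.616 N·m.
Net torque τ = 16.17 N·m.
α = τ/I = 16.17/2.469 = 6.549 rad/s².

α ≈ 6.55 rad/s², counterclockwise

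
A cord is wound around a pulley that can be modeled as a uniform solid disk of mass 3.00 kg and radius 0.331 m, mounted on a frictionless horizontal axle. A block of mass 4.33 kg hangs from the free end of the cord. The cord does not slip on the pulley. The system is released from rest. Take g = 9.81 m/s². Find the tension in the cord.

I = ½MR² = (1/2)(3.00)(0.331)² = 0.1643 kg·m².
Block: mg − T = ma. Pulley: TR = Iα. No-slip: a = αR, so T = (I/R²)a = 1.500·a.
Then mg = (m + 1.500)a, so a = (4.33)(9.81)/(4.33 + 1.500) = 7.286 m/s².
T = 1.500·a = 10.93 N.

T ≈ 10.9 N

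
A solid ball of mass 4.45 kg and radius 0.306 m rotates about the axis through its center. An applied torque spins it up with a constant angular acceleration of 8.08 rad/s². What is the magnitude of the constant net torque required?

τ ≈ 1.35 N·m

I = (2/5)MR² = (2/5)(4.45)(0.306)² = 0.1667 kg·m².
τ = Iα = (0.1667)(8.080) = 1.347 N·m.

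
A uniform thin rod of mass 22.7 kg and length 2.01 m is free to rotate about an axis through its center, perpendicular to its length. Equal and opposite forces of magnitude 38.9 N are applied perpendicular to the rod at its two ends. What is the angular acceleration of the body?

α ≈ 10.2 rad/s²

I = (1/12)ML² = (1/12)(22.7)(2.01)² = 7.643 kg·m².
The couple gives τ = F·(L/2) + F·(L/2) = F L = (38.9)(2.01) = 78.19 N·m.
From τ = Iα: α = 78.19/7.643 = 10.23 rad/s².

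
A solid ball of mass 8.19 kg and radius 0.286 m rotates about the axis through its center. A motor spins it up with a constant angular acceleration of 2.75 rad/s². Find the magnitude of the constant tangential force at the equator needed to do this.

I = (2/5)MR² = (2/5)(8.19)(0.286)² = 0.2680 kg·m².
The required torque is τ = Iα = (0.2680)(2.750) = 0.7369 N·m.
A tangential force at the equator gives τ = FR, so F = τ/R = 0.7369/0.286 = 2.577 N.

F ≈ 2.58 N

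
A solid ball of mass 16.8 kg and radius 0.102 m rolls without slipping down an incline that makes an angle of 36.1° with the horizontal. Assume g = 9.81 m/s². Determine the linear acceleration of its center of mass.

Translation along the incline: Mg sinθ − f = Ma.
Rotation about the center: fR = Iα with I = (2/5)MR². No-slip gives a = αR, so f = (I/R²)a = (2/5)M a.
Substituting: Mg sinθ = (1 + 0.4000)Ma, so a = g sinθ/(1 + 0.4000) = (9.81) sin 36.1° / 1.400 = 4.129 m/s².

a ≈ 4.13 m/s²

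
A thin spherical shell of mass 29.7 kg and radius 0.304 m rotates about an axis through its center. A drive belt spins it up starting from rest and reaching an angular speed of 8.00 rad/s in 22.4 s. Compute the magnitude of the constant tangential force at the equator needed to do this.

I = (2/3)MR² = (2/3)(29.7)(0.304)² = 1.830 kg·m².
α = Δω/Δt = (8.00 − 0)/22.4 = 0.3571 rad/s².
The required torque is τ = Iα = (1.830)(0.3571) = 0.6535 N·m.
A tangential force at the equator gives τ = FR, so F = τ/R = 0.6535/0.304 = 2.150 N.

F ≈ 2.15 N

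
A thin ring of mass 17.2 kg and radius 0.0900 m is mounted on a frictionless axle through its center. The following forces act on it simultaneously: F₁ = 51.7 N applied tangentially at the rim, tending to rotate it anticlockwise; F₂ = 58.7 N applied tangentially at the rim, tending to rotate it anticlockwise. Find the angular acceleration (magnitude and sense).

I = MR² = (17.2)(0.0900)² = 0.1393 kg·m².
Taking anticlockwise as positive: τ₁ = +(51.7)(0.0900) = +4.653 N·m; τ₂ = +(58.7)(0.0900) = +5.283 N·m.
Net torque τ = 9.936 N·m.
α = τ/I = 9.936/0.1393 = 71.32 rad/s².

α ≈ 71.3 rad/s², anticlockwise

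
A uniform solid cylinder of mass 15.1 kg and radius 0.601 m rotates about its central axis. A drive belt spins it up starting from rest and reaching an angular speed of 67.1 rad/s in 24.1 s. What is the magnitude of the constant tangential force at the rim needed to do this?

F ≈ 12.6 N

I = ½MR² = (1/2)(15.1)(0.601)² = 2.727 kg·m².
α = Δω/Δt = (67.1 − 0)/24.1 = 2.784 rad/s².
The required torque is τ = Iα = (2.727)(2.784) = 7.593 N·m.
A tangential force at the rim gives τ = FR, so F = τ/R = 7.593/0.601 = 12.63 N.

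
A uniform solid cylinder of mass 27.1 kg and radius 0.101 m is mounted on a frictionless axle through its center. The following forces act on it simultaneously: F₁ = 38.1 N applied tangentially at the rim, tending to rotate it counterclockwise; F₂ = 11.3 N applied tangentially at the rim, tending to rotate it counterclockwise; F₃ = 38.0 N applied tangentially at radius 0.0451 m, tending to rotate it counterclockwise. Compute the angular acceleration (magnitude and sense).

I = ½MR² = (1/2)(27.1)(0.101)² = 0.1382 kg·m².
Taking counterclockwise as positive: τ₁ = +(38.1)(0.101) = +3.848 N·m; τ₂ = +(11.3)(0.101) = +1.141 N·m; τ₃ = +(38.0)(0.0451) = +1.714 N·m.
Net torque τ = 6.703 N·m.
α = τ/I = 6.703/0.1382 = 48.50 rad/s².

α ≈ 48.5 rad/s², counterclockwise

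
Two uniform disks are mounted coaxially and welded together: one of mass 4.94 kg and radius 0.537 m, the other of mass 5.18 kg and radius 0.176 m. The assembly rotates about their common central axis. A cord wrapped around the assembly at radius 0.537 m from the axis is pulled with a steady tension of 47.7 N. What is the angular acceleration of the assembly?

α ≈ 32.3 rad/s²

I = ½M₁R₁² + ½M₂R₂² = ½(4.94)(0.537)² + ½(5.18)(0.176)² = 0.7925 kg·m².
τ = F r = (47.7)(0.537) = 25.61 N·m.
α = τ/I = 25.61/0.7925 = 32.32 rad/s².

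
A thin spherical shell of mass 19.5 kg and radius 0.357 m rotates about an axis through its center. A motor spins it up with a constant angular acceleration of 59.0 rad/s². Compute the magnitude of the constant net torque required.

I = (2/3)MR² = (2/3)(19.5)(0.357)² = 1.657 kg·m².
τ = Iα = (1.657)(59.00) = 97.75 N·m.

τ ≈ 97.8 N·m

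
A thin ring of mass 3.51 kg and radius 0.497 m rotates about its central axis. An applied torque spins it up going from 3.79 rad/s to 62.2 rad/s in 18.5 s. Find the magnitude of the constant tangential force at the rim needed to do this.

F ≈ 5.51 N

I = MR² = (3.51)(0.497)² = 0.8670 kg·m².
α = Δω/Δt = (62.2 − 3.79)/18.5 = 3.157 rad/s².
The required torque is τ = Iα = (0.8670)(3.157) = 2.737 N·m.
A tangential force at the rim gives τ = FR, so F = τ/R = 2.737/0.497 = 5.508 N.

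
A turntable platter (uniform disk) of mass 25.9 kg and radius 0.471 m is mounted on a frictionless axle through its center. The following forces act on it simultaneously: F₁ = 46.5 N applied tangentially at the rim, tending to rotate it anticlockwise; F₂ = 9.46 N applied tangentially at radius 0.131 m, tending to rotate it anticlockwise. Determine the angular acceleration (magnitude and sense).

α ≈ 8.06 rad/s², anticlockwise

I = ½MR² = (1/2)(25.9)(0.471)² = 2.873 kg·m².
Taking anticlockwise as positive: τ₁ = +(46.5)(0.471) = +21.90 N·m; τ₂ = +(9.46)(0.131) = +1.239 N·m.
Net torque τ = 23.14 N·m.
α = τ/I = 23.14/2.873 = 8.055 rad/s².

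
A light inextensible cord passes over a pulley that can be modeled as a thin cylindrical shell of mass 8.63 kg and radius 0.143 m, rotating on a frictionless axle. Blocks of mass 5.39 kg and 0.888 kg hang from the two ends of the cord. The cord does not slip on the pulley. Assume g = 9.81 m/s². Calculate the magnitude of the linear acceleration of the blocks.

I = MR² = (8.63)(0.143)² = 0.1765 kg·m².
Heavier block: m₁g − T₁ = m₁a. Lighter block: T₂ − m₂g = m₂a.
Pulley: (T₁ − T₂)R = Iα = I(a/R), so T₁ − T₂ = (I/R²)a = 1·M_p a = 8.630·a.
Adding the three: (m₁ − m₂)g = (m₁ + m₂ + 8.630)a, so a = (5.39 − 0.888)(9.81)/(5.39 + 0.888 + 8.630) = 2.962 m/s².

a ≈ 2.96 m/s²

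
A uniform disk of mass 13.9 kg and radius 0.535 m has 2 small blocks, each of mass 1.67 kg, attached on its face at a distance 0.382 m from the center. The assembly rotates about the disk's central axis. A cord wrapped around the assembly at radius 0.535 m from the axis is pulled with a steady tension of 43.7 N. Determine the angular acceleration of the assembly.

α ≈ 9.44 rad/s²

I_disk = ½MR² = ½(13.9)(0.535)² = 1.989 kg·m².
I_blocks = 2·m·r² = 2(1.67)(0.382)² = 0.4874 kg·m².
Total I = 2.477 kg·m².
τ = F r = (43.7)(0.535) = 23.38 N·m.
α = τ/I = 23.38/2.477 = 9.440 rad/s².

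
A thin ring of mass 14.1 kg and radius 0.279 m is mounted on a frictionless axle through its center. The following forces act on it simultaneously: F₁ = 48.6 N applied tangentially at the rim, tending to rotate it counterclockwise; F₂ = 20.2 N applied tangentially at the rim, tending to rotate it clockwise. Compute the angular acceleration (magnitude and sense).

I = MR² = (14.1)(0.279)² = 1.098 kg·m².
Taking counterclockwise as positive: τ₁ = +(48.6)(0.279) = +13.56 N·m; τ₂ = −(20.2)(0.279) = −5.636 N·m.
Net torque τ = 7.924 N·m.
α = τ/I = 7.924/1.098 = 7.219 rad/s².

α ≈ 7.22 rad/s², counterclockwise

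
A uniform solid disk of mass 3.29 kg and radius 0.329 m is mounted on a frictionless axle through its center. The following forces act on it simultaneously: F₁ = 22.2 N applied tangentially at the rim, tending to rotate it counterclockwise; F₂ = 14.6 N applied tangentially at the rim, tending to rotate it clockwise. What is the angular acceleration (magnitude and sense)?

I = ½MR² = (1/2)(3.29)(0.329)² = 0.1781 kg·m².
Taking counterclockwise as positive: τ₁ = +(22.2)(0.329) = +7.304 N·m; τ₂ = −(14.6)(0.329) = −4.803 N·m.
Net torque τ = 2.500 N·m.
α = τ/I = 2.500/0.1781 = 14.04 rad/s².

α ≈ 14.0 rad/s², counterclockwise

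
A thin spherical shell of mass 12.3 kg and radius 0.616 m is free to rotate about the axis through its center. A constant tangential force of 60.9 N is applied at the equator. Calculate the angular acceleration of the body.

I = (2/3)MR² = (2/3)(12.3)(0.616)² = 3.112 kg·m².
τ = F R = (60.9)(0.616) = 37.51 N·m.
From τ = Iα: α = 37.51/3.112 = 12.06 rad/s².

α ≈ 12.1 rad/s²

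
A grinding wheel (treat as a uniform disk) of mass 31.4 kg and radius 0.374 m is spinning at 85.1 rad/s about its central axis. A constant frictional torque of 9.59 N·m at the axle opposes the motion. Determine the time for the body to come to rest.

I = ½MR² = (1/2)(31.4)(0.374)² = 2.196 kg·m².
The net torque has magnitude 9.59 N·m, opposing ω.
|α| = τ/I = 9.590/2.196 = 4.367 rad/s² (deceleration).
0 = ω₀ − |α|t ⇒ t = ω₀/|α| = 85.1/4.367 = 19.49 s.

t ≈ 19.5 s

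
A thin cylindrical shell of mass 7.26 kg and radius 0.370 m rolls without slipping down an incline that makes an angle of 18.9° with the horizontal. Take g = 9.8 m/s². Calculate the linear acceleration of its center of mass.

a ≈ 1.59 m/s²

Translation along the incline: Mg sinθ − f = Ma.
Rotation about the center: fR = Iα with I = MR². No-slip gives a = αR, so f = (I/R²)a = M a.
Substituting: Mg sinθ = (1 + 1.000)Ma, so a = g sinθ/(1 + 1.000) = (9.8) sin 18.9° / 2.000 = 1.587 m/s².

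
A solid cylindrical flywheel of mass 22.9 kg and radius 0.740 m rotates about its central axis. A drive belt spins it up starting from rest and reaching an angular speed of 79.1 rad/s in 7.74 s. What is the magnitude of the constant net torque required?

I = ½MR² = (1/2)(22.9)(0.740)² = 6.270 kg·m².
α = Δω/Δt = (79.1 − 0)/7.74 = 10.22 rad/s².
τ = Iα = (6.270)(10.22) = 64.08 N·m.

τ ≈ 64.1 N·m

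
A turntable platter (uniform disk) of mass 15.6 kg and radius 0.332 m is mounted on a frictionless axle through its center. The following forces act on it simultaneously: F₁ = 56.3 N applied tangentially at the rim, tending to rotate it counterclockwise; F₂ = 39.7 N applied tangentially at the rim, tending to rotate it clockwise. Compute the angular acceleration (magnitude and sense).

α ≈ 6.41 rad/s², counterclockwise

I = ½MR² = (1/2)(15.6)(0.332)² = 0.8597 kg·m².
Taking counterclockwise as positive: τ₁ = +(56.3)(0.332) = +18.69 N·m; τ₂ = −(39.7)(0.332) = −13.18 N·m.
Net torque τ = 5.511 N·m.
α = τ/I = 5.511/0.8597 = 6.410 rad/s².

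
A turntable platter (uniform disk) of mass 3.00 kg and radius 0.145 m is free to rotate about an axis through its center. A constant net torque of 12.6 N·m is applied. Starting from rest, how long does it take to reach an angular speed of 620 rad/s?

I = ½MR² = (1/2)(3.00)(0.145)² = 0.03154 kg·m².
α = τ/I = 12.6/0.03154 = 399.5 rad/s².
ω = αt ⇒ t = ω/α = 620/399.5 = 1.552 s.

t ≈ 1.55 s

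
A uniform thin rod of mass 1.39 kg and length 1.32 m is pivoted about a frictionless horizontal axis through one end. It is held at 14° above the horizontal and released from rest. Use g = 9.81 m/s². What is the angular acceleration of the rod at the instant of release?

About the pivot, I = (1/3)ML² = (1/3)(1.39)(1.32)² = 0.8073 kg·m².
The weight acts at the center, a distance L/2 = 0.6600 m from the pivot; τ = Mg(L/2) cos 14° = 8.732 N·m.
α = τ/I = 8.732/0.8073 = 10.82 rad/s².

α ≈ 10.8 rad/s²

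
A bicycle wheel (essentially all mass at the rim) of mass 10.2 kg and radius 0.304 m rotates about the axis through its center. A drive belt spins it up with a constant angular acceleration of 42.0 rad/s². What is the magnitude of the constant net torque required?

τ ≈ 39.6 N·m

I = MR² = (10.2)(0.304)² = 0.9426 kg·m².
τ = Iα = (0.9426)(42.00) = 39.59 N·m.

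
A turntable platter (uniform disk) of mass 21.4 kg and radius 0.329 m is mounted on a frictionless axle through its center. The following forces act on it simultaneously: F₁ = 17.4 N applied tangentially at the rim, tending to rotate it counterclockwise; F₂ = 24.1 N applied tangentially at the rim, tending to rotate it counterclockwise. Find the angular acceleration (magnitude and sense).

α ≈ 11.8 rad/s², counterclockwise

I = ½MR² = (1/2)(21.4)(0.329)² = 1.158 kg·m².
Taking counterclockwise as positive: τ₁ = +(17.4)(0.329) = +5.725 N·m; τ₂ = +(24.1)(0.329) = +7.929 N·m.
Net torque τ = 13.65 N·m.
α = τ/I = 13.65/1.158 = 11.79 rad/s².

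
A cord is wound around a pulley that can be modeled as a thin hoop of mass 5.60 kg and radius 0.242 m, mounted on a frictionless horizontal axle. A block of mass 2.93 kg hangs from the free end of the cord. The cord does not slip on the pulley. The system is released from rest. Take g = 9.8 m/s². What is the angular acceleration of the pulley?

I = MR² = (5.60)(0.242)² = 0.3280 kg·m².
Block: mg − T = ma. Pulley: TR = Iα. No-slip: a = αR, so T = (I/R²)a = 5.600·a.
Then mg = (m + 5.600)a, so a = (2.93)(9.8)/(2.93 + 5.600) = 3.366 m/s².
α = a/R = 3.366/0.242 = 13.91 rad/s².

α ≈ 13.9 rad/s²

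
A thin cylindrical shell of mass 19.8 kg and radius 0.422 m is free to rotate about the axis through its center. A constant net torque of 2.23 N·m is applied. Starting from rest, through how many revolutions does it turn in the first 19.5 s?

≈ 19.1 revolutions

I = MR² = (19.8)(0.422)² = 3.526 kg·m².
α = τ/I = 2.23/3.526 = 0.6324 rad/s².
θ = ½αt² = ½(0.6324)(19.5)² = 120.2 rad.
Revolutions = θ/(2π) = 19.14.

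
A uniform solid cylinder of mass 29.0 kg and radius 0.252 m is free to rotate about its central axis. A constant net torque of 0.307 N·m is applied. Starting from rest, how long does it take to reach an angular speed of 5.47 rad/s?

t ≈ 16.4 s

I = ½MR² = (1/2)(29.0)(0.252)² = 0.9208 kg·m².
α = τ/I = 0.307/0.9208 = 0.3334 rad/s².
ω = αt ⇒ t = ω/α = 5.47/0.3334 = 16.41 s.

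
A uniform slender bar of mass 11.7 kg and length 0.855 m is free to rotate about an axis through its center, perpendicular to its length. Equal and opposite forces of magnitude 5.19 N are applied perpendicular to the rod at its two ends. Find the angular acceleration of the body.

I = (1/12)ML² = (1/12)(11.7)(0.855)² = 0.7127 kg·m².
The couple gives τ = F·(L/2) + F·(L/2) = F L = (5.19)(0.855) = 4.437 N·m.
From τ = Iα: α = 4.437/0.7127 = 6.226 rad/s².

α ≈ 6.23 rad/s²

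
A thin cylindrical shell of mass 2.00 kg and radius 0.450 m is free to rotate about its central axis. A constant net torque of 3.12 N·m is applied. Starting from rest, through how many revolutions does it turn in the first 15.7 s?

≈ 151 revolutions

I = MR² = (2.00)(0.450)² = 0.4050 kg·m².
α = τ/I = 3.12/0.4050 = 7.704 rad/s².
θ = ½αt² = ½(7.704)(15.7)² = 949.4 rad.
Revolutions = θ/(2π) = 151.1.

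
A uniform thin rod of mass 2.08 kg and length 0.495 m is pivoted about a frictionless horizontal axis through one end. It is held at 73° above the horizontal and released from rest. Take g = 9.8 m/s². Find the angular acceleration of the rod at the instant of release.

About the pivot, I = (1/3)ML² = (1/3)(2.08)(0.495)² = 0.1699 kg·m².
The weight acts at the center, a distance L/2 = 0.2475 m from the pivot; τ = Mg(L/2) cos 73° = 1.475 N·m.
α = τ/I = 1.475/0.1699 = 8.683 rad/s².
(Equivalently α = (3g/(2L)) cos 73° = 8.683 rad/s².)

α ≈ 8.68 rad/s²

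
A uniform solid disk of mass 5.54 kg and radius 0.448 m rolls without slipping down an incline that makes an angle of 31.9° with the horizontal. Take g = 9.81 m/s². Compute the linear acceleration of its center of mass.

Translation along the incline: Mg sinθ − f = Ma.
Rotation about the center: fR = Iα with I = ½MR². No-slip gives a = αR, so f = (I/R²)a = (1/2)M a.
Substituting: Mg sinθ = (1 + 0.5000)Ma, so a = g sinθ/(1 + 0.5000) = (9.81) sin 31.9° / 1.500 = 3.456 m/s².

a ≈ 3.46 m/s²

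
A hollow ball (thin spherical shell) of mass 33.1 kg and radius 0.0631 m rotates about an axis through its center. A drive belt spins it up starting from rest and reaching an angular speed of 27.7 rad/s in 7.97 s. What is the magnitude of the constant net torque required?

τ ≈ 0.305 N·m

I = (2/3)MR² = (2/3)(33.1)(0.0631)² = 0.08786 kg·m².
α = Δω/Δt = (27.7 − 0)/7.97 = 3.476 rad/s².
τ = Iα = (0.08786)(3.476) = 0.3054 N·m.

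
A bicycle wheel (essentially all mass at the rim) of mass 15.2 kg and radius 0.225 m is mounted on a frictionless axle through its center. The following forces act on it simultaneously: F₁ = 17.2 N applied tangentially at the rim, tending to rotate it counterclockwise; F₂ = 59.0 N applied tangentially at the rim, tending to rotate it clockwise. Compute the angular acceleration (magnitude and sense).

I = MR² = (15.2)(0.225)² = 0.7695 kg·m².
Taking counterclockwise as positive: τ₁ = +(17.2)(0.225) = +3.870 N·m; τ₂ = −(59.0)(0.225) = −13.28 N·m.
Net torque τ = -9.405 N·m.
α = τ/I = -9.405/0.7695 = -12.22 rad/s².

α ≈ 12.2 rad/s², clockwise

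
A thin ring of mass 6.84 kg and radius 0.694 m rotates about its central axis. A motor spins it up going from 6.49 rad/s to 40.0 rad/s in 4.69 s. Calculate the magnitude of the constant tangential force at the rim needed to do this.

I = MR² = (6.84)(0.694)² = 3.294 kg·m².
α = Δω/Δt = (40.0 − 6.49)/4.69 = 7.145 rad/s².
The required torque is τ = Iα = (3.294)(7.145) = 23.54 N·m.
A tangential force at the rim gives τ = FR, so F = τ/R = 23.54/0.694 = 33.92 N.

F ≈ 33.9 N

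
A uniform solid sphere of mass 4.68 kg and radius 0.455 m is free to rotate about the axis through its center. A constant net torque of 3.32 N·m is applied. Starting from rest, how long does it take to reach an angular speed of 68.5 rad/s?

t ≈ 8.00 s

I = (2/5)MR² = (2/5)(4.68)(0.455)² = 0.3876 kg·m².
α = τ/I = 3.32/0.3876 = 8.567 rad/s².
ω = αt ⇒ t = ω/α = 68.5/8.567 = 7.996 s.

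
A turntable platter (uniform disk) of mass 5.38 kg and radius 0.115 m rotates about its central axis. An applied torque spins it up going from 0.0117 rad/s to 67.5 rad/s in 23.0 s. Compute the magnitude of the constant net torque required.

τ ≈ 0.104 N·m

I = ½MR² = (1/2)(5.38)(0.115)² = 0.03558 kg·m².
α = Δω/Δt = (67.5 − 0.0117)/23.0 = 2.934 rad/s².
τ = Iα = (0.03558)(2.934) = 0.1044 N·m.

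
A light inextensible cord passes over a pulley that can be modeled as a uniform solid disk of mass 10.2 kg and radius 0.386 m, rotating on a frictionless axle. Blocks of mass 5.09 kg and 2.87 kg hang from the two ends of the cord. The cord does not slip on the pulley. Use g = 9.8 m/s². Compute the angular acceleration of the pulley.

I = ½MR² = (1/2)(10.2)(0.386)² = 0.7599 kg·m².
Heavier block: m₁g − T₁ = m₁a. Lighter block: T₂ − m₂g = m₂a.
Pulley: (T₁ − T₂)R = Iα = I(a/R), so T₁ − T₂ = (I/R²)a = (1/2)M_p a = 5.100·a.
Adding the three: (m₁ − m₂)g = (m₁ + m₂ + 5.100)a, so a = (5.09 − 2.87)(9.8)/(5.09 + 2.87 + 5.100) = 1.666 m/s².
α = a/R = 1.666/0.386 = 4.316 rad/s².

α ≈ 4.32 rad/s²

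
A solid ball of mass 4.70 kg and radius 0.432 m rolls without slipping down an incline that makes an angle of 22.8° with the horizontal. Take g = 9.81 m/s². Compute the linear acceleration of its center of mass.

Translation along the incline: Mg sinθ − f = Ma.
Rotation about the center: fR = Iα with I = (2/5)MR². No-slip gives a = αR, so f = (I/R²)a = (2/5)M a.
Substituting: Mg sinθ = (1 + 0.4000)Ma, so a = g sinθ/(1 + 0.4000) = (9.81) sin 22.8° / 1.400 = 2.715 m/s².

a ≈ 2.72 m/s²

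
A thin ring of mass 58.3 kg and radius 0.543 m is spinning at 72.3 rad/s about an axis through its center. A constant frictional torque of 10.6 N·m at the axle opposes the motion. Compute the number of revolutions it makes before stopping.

I = MR² = (58.3)(0.543)² = 17.19 kg·m².
The net torque has magnitude 10.6 N·m, opposing ω.
|α| = τ/I = 10.60/17.19 = 0.6166 rad/s² (deceleration).
ω² = ω₀² − 2|α|θ with ω = 0 ⇒ θ = ω₀²/(2|α|) = 4238 rad = 674.6 rev.

≈ 675 revolutions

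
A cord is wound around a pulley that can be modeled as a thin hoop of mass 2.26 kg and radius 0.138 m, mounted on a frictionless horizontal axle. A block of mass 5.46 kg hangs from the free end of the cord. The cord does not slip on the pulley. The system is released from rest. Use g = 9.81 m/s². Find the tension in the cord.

T ≈ 15.7 N

I = MR² = (2.26)(0.138)² = 0.04304 kg·m².
Block: mg − T = ma. Pulley: TR = Iα. No-slip: a = αR, so T = (I/R²)a = 2.260·a.
Then mg = (m + 2.260)a, so a = (5.46)(9.81)/(5.46 + 2.260) = 6.938 m/s².
T = 2.260·a = 15.68 N.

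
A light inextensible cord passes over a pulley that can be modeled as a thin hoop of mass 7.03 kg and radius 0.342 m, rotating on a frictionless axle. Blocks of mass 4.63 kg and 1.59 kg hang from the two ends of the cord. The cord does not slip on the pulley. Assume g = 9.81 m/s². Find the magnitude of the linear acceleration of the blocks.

I = MR² = (7.03)(0.342)² = 0.8223 kg·m².
Heavier block: m₁g − T₁ = m₁a. Lighter block: T₂ − m₂g = m₂a.
Pulley: (T₁ − T₂)R = Iα = I(a/R), so T₁ − T₂ = (I/R²)a = 1·M_p a = 7.030·a.
Adding the three: (m₁ − m₂)g = (m₁ + m₂ + 7.030)a, so a = (4.63 − 1.59)(9.81)/(4.63 + 1.59 + 7.030) = 2.251 m/s².

a ≈ 2.25 m/s²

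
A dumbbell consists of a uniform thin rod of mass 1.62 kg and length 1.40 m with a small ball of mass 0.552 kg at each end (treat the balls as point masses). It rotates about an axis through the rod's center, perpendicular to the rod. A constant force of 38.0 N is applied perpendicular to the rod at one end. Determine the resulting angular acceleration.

α ≈ 33.0 rad/s²

I_rod = (1/12)ML² = (1/12)(1.62)(1.40)² = 0.2646 kg·m².
I_balls = 2·m·(L/2)² = 2(0.552)(0.7000)² = 0.5410 kg·m².
Total I = 0.8056 kg·m².
τ = F·(L/2) = (38.0)(0.700) = 26.60 N·m.
α = τ/I = 26.60/0.8056 = 33.02 rad/s².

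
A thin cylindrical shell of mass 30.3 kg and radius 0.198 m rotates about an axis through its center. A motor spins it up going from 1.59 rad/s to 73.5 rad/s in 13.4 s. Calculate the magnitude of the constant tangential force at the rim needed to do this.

I = MR² = (30.3)(0.198)² = 1.188 kg·m².
α = Δω/Δt = (73.5 − 1.59)/13.4 = 5.366 rad/s².
The required torque is τ = Iα = (1.188)(5.366) = 6.375 N·m.
A tangential force at the rim gives τ = FR, so F = τ/R = 6.375/0.198 = 32.20 N.

F ≈ 32.2 N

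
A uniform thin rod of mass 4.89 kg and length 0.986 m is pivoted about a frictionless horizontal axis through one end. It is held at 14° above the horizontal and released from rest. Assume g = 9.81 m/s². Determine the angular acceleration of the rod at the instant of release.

α ≈ 14.5 rad/s²

About the pivot, I = (1/3)ML² = (1/3)(4.89)(0.986)² = 1.585 kg·m².
The weight acts at the center, a distance L/2 = 0.4930 m from the pivot; τ = Mg(L/2) cos 14° = 22.95 N·m.
α = τ/I = 22.95/1.585 = 14.48 rad/s².
(Equivalently α = (3g/(2L)) cos 14° = 14.48 rad/s².)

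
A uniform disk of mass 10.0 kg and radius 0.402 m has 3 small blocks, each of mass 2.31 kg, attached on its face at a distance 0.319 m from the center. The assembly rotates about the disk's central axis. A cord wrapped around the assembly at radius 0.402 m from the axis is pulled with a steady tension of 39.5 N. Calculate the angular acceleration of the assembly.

I_disk = ½MR² = ½(10.0)(0.402)² = 0.8080 kg·m².
I_blocks = 3·m·r² = 3(2.31)(0.319)² = 0.7052 kg·m².
Total I = 1.513 kg·m².
τ = F r = (39.5)(0.402) = 15.88 N·m.
α = τ/I = 15.88/1.513 = 10.49 rad/s².

α ≈ 10.5 rad/s²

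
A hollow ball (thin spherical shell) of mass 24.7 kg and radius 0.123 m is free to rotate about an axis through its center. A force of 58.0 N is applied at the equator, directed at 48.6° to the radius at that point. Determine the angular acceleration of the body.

I = (2/3)MR² = (2/3)(24.7)(0.123)² = 0.2491 kg·m².
Only the tangential component produces torque: τ = F R sinθ = (58.0)(0.123) sin 48.6° = 5.351 N·m.
From τ = Iα: α = 5.351/0.2491 = 21.48 rad/s².

α ≈ 21.5 rad/s²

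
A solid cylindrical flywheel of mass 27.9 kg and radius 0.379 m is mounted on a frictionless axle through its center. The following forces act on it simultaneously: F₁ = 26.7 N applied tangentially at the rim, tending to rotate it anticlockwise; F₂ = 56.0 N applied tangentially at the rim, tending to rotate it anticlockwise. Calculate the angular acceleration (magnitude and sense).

I = ½MR² = (1/2)(27.9)(0.379)² = 2.004 kg·m².
Taking anticlockwise as positive: τ₁ = +(26.7)(0.379) = +10.12 N·m; τ₂ = +(56.0)(0.379) = +21.22 N·m.
Net torque τ = 31.34 N·m.
α = τ/I = 31.34/2.004 = 15.64 rad/s².

α ≈ 15.6 rad/s², anticlockwise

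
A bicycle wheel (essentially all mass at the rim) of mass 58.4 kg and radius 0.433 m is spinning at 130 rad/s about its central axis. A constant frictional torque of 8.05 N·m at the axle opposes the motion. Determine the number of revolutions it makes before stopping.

I = MR² = (58.4)(0.433)² = 10.95 kg·m².
The net torque has magnitude 8.05 N·m, opposing ω.
|α| = τ/I = 8.050/10.95 = 0.7352 rad/s² (deceleration).
ω² = ω₀² − 2|α|θ with ω = 0 ⇒ θ = ω₀²/(2|α|) = 11490 rad = 1829 rev.

≈ 1830 revolutions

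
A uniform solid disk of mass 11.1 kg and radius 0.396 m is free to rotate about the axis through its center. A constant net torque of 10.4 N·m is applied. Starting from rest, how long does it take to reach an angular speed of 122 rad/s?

I = ½MR² = (1/2)(11.1)(0.396)² = 0.8703 kg·m².
α = τ/I = 10.4/0.8703 = 11.95 rad/s².
ω = αt ⇒ t = ω/α = 122/11.95 = 10.21 s.

t ≈ 10.2 s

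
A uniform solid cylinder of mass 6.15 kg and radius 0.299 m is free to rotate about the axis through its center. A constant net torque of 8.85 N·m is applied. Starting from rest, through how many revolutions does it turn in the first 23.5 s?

≈ 1410 revolutions

I = ½MR² = (1/2)(6.15)(0.299)² = 0.2749 kg·m².
α = τ/I = 8.85/0.2749 = 32.19 rad/s².
θ = ½αt² = ½(32.19)(23.5)² = 8889 rad.
Revolutions = θ/(2π) = 1415.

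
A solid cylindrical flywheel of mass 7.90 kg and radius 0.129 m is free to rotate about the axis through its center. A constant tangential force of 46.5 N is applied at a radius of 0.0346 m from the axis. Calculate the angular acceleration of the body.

α ≈ 24.5 rad/s²

I = ½MR² = (1/2)(7.90)(0.129)² = 0.06573 kg·m².
τ = F·r = (46.5)(0.0346) = 1.609 N·m.
From τ = Iα: α = 1.609/0.06573 = 24.48 rad/s².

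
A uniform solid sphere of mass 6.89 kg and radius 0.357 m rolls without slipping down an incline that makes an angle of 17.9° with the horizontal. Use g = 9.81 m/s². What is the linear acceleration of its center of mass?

a ≈ 2.15 m/s²

Translation along the incline: Mg sinθ − f = Ma.
Rotation about the center: fR = Iα with I = (2/5)MR². No-slip gives a = αR, so f = (I/R²)a = (2/5)M a.
Substituting: Mg sinθ = (1 + 0.4000)Ma, so a = g sinθ/(1 + 0.4000) = (9.81) sin 17.9° / 1.400 = 2.154 m/s².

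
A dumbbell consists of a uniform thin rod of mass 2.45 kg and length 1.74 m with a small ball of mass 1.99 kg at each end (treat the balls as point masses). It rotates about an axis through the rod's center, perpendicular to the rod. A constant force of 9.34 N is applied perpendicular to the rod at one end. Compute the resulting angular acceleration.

I_rod = (1/12)ML² = (1/12)(2.45)(1.74)² = 0.6181 kg·m².
I_balls = 2·m·(L/2)² = 2(1.99)(0.8700)² = 3.012 kg·m².
Total I = 3.631 kg·m².
τ = F·(L/2) = (9.34)(0.870) = 8.126 N·m.
α = τ/I = 8.126/3.631 = 2.238 rad/s².

α ≈ 2.24 rad/s²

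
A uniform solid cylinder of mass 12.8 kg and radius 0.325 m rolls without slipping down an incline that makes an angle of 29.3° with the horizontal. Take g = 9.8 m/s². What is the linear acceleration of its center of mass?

a ≈ 3.20 m/s²

Translation along the incline: Mg sinθ − f = Ma.
Rotation about the center: fR = Iα with I = ½MR². No-slip gives a = αR, so f = (I/R²)a = (1/2)M a.
Substituting: Mg sinθ = (1 + 0.5000)Ma, so a = g sinθ/(1 + 0.5000) = (9.8) sin 29.3° / 1.500 = 3.197 m/s².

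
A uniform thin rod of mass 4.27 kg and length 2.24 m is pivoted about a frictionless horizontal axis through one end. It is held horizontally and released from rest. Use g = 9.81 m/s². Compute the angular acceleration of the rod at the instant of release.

About the pivot, I = (1/3)ML² = (1/3)(4.27)(2.24)² = 7.142 kg·m².
The weight acts at the center, a distance L/2 = 1.120 m from the pivot; τ = Mg(L/2) = 46.92 N·m.
α = τ/I = 46.92/7.142 = 6.569 rad/s².

α ≈ 6.57 rad/s²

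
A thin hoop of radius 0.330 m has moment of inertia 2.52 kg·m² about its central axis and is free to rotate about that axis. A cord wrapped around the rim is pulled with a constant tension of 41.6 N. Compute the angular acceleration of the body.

α ≈ 5.45 rad/s²

τ = F R = (41.6)(0.330) = 13.73 N·m.
Newton's second law for rotation, τ = Iα, gives α = τ/I = 13.73/2.520 = 5.448 rad/s².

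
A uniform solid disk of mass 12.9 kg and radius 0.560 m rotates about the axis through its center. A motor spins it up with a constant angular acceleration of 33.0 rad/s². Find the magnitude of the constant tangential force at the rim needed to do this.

I = ½MR² = (1/2)(12.9)(0.560)² = 2.023 kg·m².
The required torque is τ = Iα = (2.023)(33.00) = 66.75 N·m.
A tangential force at the rim gives τ = FR, so F = τ/R = 66.75/0.560 = 119.2 N.

F ≈ 119 N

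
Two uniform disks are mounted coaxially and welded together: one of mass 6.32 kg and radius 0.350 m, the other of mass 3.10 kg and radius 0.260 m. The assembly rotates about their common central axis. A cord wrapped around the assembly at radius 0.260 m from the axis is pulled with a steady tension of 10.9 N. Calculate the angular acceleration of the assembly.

α ≈ 5.76 rad/s²

I = ½M₁R₁² + ½M₂R₂² = ½(6.32)(0.350)² + ½(3.10)(0.260)² = 0.4919 kg·m².
τ = F r = (10.9)(0.260) = 2.834 N·m.
α = τ/I = 2.834/0.4919 = 5.762 rad/s².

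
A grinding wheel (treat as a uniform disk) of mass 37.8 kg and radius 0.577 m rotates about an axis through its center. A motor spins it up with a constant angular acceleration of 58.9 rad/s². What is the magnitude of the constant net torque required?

I = ½MR² = (1/2)(37.8)(0.577)² = 6.292 kg·m².
τ = Iα = (6.292)(58.90) = 370.6 N·m.

τ ≈ 371 N·m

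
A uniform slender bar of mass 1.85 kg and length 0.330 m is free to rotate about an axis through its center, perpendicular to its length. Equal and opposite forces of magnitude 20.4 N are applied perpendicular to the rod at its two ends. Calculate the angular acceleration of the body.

I = (1/12)ML² = (1/12)(1.85)(0.330)² = 0.01679 kg·m².
The couple gives τ = F·(L/2) + F·(L/2) = F L = (20.4)(0.330) = 6.732 N·m.
Newton's second law for rotation, τ = Iα, gives α = τ/I = 6.732/0.01679 = 401.0 rad/s².

α ≈ 401 rad/s²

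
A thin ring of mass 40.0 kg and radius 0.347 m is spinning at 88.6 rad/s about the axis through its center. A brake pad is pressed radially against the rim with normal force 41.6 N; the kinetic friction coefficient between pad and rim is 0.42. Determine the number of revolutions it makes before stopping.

≈ 496 revolutions

I = MR² = (40.0)(0.347)² = 4.816 kg·m².
Friction force f = μN = (0.42)(41.6) = 17.47 N at the rim; torque magnitude τ = fR = 6.063 N·m, opposing ω.
|α| = τ/I = 6.063/4.816 = 1.259 rad/s² (deceleration).
ω² = ω₀² − 2|α|θ with ω = 0 ⇒ θ = ω₀²/(2|α|) = 3118 rad = 496.3 rev.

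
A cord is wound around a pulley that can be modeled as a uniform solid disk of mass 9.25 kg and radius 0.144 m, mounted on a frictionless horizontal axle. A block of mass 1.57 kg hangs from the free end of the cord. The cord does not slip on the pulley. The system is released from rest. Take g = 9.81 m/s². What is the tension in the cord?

T ≈ 11.5 N

I = ½MR² = (1/2)(9.25)(0.144)² = 0.09590 kg·m².
Block: mg − T = ma. Pulley: TR = Iα. No-slip: a = αR, so T = (I/R²)a = 4.625·a.
Then mg = (m + 4.625)a, so a = (1.57)(9.81)/(1.57 + 4.625) = 2.486 m/s².
T = 4.625·a = 11.50 N.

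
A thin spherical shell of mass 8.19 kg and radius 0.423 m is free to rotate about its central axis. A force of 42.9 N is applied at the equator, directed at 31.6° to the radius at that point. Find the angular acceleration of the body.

α ≈ 9.73 rad/s²

I = (2/3)MR² = (2/3)(8.19)(0.423)² = 0.9770 kg·m².
Only the tangential component produces torque: τ = F R sinθ = (42.9)(0.423) sin 31.6° = 9.509 N·m.
Newton's second law for rotation, τ = Iα, gives α = τ/I = 9.509/0.9770 = 9.733 rad/s².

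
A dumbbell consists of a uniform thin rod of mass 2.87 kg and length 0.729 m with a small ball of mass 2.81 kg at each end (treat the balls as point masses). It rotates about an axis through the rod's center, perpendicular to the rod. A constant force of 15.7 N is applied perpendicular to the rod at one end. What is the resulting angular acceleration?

I_rod = (1/12)ML² = (1/12)(2.87)(0.729)² = 0.1271 kg·m².
I_balls = 2·m·(L/2)² = 2(2.81)(0.3645)² = 0.7467 kg·m².
Total I = 0.8738 kg·m².
τ = F·(L/2) = (15.7)(0.364) = 5.723 N·m.
α = τ/I = 5.723/0.8738 = 6.549 rad/s².

α ≈ 6.55 rad/s²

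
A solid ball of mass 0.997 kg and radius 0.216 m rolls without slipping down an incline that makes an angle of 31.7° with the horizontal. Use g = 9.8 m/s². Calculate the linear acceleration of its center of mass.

a ≈ 3.68 m/s²

Translation along the incline: Mg sinθ − f = Ma.
Rotation about the center: fR = Iα with I = (2/5)MR². No-slip gives a = αR, so f = (I/R²)a = (2/5)M a.
Substituting: Mg sinθ = (1 + 0.4000)Ma, so a = g sinθ/(1 + 0.4000) = (9.8) sin 31.7° / 1.400 = 3.678 m/s².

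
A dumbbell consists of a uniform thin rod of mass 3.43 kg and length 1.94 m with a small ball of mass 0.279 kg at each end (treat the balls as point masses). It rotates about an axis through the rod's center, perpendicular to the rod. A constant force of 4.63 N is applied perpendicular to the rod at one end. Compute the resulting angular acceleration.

I_rod = (1/12)ML² = (1/12)(3.43)(1.94)² = 1.076 kg·m².
I_balls = 2·m·(L/2)² = 2(0.279)(0.9700)² = 0.5250 kg·m².
Total I = 1.601 kg·m².
τ = F·(L/2) = (4.63)(0.970) = 4.491 N·m.
α = τ/I = 4.491/1.601 = 2.806 rad/s².

α ≈ 2.81 rad/s²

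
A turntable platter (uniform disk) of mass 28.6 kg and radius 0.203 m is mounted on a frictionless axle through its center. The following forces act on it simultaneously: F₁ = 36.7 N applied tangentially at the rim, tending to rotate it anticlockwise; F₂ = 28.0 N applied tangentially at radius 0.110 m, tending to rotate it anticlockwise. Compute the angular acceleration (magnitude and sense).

α ≈ 17.9 rad/s², anticlockwise

I = ½MR² = (1/2)(28.6)(0.203)² = 0.5893 kg·m².
Taking anticlockwise as positive: τ₁ = +(36.7)(0.203) = +7.450 N·m; τ₂ = +(28.0)(0.110) = +3.080 N·m.
Net torque τ = 10.53 N·m.
α = τ/I = 10.53/0.5893 = 17.87 rad/s².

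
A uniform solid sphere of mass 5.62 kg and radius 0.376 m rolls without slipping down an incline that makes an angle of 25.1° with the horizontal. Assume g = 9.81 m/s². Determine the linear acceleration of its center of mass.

Translation along the incline: Mg sinθ − f = Ma.
Rotation about the center: fR = Iα with I = (2/5)MR². No-slip gives a = αR, so f = (I/R²)a = (2/5)M a.
Substituting: Mg sinθ = (1 + 0.4000)Ma, so a = g sinθ/(1 + 0.4000) = (9.81) sin 25.1° / 1.400 = 2.972 m/s².

a ≈ 2.97 m/s²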